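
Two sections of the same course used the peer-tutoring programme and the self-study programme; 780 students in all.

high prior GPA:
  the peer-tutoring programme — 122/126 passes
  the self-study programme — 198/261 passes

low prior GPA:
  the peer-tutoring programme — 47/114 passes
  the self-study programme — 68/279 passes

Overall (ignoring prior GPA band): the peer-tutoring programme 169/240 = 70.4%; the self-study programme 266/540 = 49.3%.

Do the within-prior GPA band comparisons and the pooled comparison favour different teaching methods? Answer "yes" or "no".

Within each prior GPA band level (high prior GPA 96.8% vs 75.9%; low prior GPA 41.2% vs 24.4%), the peer-tutoring programme has the higher rate every time. Pooled: 70.4% vs 49.3% — the peer-tutoring programme has the higher rate overall. They agree.

no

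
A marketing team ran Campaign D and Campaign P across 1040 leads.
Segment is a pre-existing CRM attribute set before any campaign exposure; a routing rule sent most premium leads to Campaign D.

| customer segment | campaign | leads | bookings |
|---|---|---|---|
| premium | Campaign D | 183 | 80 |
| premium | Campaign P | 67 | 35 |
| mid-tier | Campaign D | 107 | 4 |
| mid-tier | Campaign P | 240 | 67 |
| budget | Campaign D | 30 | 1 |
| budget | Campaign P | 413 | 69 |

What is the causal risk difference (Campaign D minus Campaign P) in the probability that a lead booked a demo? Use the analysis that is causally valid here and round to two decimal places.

Since customer segment is a pre-existing factor (not a product of the campaign) and it affects the outcome on its own, it is a confounder. The stratified rates, not the pooled rate, identify the causal effect.
Adjusting over the population distribution of customer segment: 0.240·(0.437−0.522) + 0.334·(0.037−0.279) + 0.426·(0.033−0.167) = -0.158.

-0.16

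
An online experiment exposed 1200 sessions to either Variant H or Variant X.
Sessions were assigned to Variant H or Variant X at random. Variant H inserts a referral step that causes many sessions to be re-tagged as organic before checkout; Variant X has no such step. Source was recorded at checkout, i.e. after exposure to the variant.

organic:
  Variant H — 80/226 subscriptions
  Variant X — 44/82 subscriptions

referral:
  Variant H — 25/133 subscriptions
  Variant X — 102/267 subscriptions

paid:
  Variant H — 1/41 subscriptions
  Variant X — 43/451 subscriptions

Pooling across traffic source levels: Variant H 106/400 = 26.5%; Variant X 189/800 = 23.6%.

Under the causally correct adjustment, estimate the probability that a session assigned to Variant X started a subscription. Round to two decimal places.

0.24

Traffic source lies on the pathway variant → traffic source → outcome, so adjusting for it blocks the indirect effect. For the total causal effect of variant, use the unadjusted pooled rates.
So P(outcome | do(Variant X)) is just the pooled rate for Variant X: 189/800 = 0.236.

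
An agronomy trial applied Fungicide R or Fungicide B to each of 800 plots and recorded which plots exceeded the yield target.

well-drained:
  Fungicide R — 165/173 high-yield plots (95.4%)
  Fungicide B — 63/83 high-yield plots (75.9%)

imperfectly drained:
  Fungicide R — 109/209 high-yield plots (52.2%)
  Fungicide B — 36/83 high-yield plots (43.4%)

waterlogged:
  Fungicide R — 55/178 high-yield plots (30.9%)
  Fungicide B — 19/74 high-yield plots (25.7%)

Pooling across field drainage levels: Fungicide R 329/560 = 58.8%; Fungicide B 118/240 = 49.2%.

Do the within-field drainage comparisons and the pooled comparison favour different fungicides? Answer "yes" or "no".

no

Within each field drainage level (well-drained 95.4% vs 75.9%; imperfectly drained 52.2% vs 43.4%; waterlogged 30.9% vs 25.7%), Fungicide R has the higher rate every time. Pooled: 58.8% vs 49.2% — Fungicide R has the higher rate overall. They agree.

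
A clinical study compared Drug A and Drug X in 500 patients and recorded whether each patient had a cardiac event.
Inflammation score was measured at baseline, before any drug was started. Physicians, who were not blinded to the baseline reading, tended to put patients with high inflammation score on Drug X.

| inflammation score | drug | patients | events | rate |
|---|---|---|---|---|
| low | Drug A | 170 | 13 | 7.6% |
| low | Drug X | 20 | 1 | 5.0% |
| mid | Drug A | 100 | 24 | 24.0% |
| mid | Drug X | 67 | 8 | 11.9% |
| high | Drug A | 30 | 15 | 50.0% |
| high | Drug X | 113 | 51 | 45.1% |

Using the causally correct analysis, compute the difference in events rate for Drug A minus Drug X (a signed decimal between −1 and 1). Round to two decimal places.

+0.06

Inflammation score satisfies the back-door criterion: it is not a descendant of the drug, and it blocks the spurious path from drug to outcome. Adjusting for it (i.e., using the within-inflammation score rates) gives the causal effect.
Adjusting over the population distribution of inflammation score: 0.380·(0.076−0.050) + 0.334·(0.240−0.119) + 0.286·(0.500−0.451) = +0.064.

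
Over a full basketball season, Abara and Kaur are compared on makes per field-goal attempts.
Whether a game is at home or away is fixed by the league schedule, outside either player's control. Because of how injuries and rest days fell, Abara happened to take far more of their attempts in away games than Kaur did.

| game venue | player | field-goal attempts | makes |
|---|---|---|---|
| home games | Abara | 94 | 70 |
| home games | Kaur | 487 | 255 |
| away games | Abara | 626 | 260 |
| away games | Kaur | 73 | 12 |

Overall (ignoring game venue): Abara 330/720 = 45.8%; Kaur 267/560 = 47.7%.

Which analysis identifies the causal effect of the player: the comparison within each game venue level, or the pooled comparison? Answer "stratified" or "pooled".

The imbalance in game venue arose from how field-goal attempts were allocated, not from anything the player did; and game venue independently affects the outcome. The pooled gap is confounded — condition on game venue.
Within each level — home games: 74.5% vs 52.4%; away games: 41.5% vs 16.4% — Abara is higher every time.

stratified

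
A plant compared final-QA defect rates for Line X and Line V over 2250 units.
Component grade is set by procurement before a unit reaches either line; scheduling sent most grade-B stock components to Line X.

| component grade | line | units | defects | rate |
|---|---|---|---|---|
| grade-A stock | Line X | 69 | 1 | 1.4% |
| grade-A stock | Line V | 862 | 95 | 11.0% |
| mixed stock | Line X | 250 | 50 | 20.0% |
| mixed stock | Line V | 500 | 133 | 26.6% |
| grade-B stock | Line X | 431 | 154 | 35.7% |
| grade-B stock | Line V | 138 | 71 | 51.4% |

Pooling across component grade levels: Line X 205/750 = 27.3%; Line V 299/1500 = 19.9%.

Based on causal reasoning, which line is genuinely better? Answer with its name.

Here component grade is a common cause — it drives both which line a case falls under and the outcome. The crude comparison mixes populations; the stratum-specific rates are the causally relevant ones.
Within each level — grade-A stock: 1.4% vs 11.0%; mixed stock: 20.0% vs 26.6%; grade-B stock: 35.7% vs 51.4% — Line X is lower every time.

Line X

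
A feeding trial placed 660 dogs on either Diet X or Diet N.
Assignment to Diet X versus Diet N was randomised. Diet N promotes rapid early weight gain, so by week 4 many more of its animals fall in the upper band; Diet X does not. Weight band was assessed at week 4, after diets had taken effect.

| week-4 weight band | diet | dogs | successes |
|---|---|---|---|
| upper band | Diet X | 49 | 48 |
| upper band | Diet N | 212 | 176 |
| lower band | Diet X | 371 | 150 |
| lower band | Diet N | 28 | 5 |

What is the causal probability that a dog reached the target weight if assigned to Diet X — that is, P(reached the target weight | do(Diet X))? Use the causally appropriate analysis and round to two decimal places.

Within every week-4 weight band level Diet X has the higher rate, yet pooled Diet N does — Simpson's reversal.
Week-4 weight band here is a post-treatment variable shaped by the diet; conditioning on it would introduce bias rather than remove it. The overall comparison is the causal one.
So P(outcome | do(Diet X)) is just the pooled rate for Diet X: 198/420 = 0.471.

0.47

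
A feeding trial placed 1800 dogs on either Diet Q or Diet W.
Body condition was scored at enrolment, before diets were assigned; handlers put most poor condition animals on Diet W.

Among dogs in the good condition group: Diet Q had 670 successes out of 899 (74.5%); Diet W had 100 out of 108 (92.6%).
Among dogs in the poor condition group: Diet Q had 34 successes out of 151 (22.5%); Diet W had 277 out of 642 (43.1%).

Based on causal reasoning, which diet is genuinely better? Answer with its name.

Diet W

Nothing the diet does changes starting body condition; the imbalance is an allocation artefact. With starting body condition also predicting the outcome, the pooled figure is confounded, and the within-stratum comparison is the causal one.
Within each level — good condition: 74.5% vs 92.6%; poor condition: 22.5% vs 43.1% — Diet W is higher every time.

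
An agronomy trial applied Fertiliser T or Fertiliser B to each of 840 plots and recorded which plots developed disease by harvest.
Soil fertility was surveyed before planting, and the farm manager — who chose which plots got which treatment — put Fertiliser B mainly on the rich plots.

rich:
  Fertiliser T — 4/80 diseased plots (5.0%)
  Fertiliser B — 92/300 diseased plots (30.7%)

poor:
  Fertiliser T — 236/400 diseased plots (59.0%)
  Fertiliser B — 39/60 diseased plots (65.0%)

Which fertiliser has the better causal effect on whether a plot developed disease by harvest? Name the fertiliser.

Soil fertility is set before the fertiliser has any effect — it is not caused by the fertiliser — and it independently drives the outcome. That makes it a confounder, so the causal comparison is within soil fertility levels.
Within each level — rich: 5.0% vs 30.7%; poor: 59.0% vs 65.0% — Fertiliser T is lower every time.

Fertiliser T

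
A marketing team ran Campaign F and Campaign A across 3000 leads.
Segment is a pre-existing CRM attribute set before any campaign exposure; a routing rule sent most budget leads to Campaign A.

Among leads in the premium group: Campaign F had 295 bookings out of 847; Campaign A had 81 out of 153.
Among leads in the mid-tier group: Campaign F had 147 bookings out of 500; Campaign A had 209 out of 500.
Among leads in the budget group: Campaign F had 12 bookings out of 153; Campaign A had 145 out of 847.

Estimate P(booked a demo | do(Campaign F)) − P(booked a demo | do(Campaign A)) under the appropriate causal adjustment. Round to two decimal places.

The stratified and pooled comparisons disagree (Campaign A wins within each customer segment; Campaign F wins overall), so the answer turns on the causal role of customer segment.
The imbalance in customer segment arose from how leads were allocated, not from anything the campaign did; and customer segment independently affects the outcome. The pooled gap is confounded — condition on customer segment.
Adjusting over the population distribution of customer segment: 0.333·(0.348−0.529) + 0.333·(0.294−0.418) + 0.333·(0.078−0.171) = -0.133.

-0.13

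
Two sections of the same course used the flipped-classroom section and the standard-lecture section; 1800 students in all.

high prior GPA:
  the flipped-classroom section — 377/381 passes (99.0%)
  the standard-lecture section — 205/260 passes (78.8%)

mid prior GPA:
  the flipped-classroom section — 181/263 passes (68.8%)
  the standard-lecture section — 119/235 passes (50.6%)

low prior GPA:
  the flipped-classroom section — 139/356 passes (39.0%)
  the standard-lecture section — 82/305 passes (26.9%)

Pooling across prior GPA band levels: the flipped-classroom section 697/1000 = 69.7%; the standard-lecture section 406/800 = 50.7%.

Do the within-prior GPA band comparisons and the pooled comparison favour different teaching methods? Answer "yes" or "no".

no

Within each prior GPA band level (high prior GPA 99.0% vs 78.8%; mid prior GPA 68.8% vs 50.6%; low prior GPA 39.0% vs 26.9%), the flipped-classroom section has the higher rate every time. Pooled: 69.7% vs 50.7% — the flipped-classroom section has the higher rate overall. They agree.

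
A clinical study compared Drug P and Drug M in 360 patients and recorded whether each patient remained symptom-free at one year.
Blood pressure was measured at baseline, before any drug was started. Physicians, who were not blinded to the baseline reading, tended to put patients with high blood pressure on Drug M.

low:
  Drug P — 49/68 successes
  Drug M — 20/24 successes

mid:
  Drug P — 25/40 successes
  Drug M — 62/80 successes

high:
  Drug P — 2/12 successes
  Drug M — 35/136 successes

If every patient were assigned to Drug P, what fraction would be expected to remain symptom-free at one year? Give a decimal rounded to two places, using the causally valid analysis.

Within every blood pressure level Drug M has the higher rate, yet pooled Drug P does — Simpson's reversal.
Blood pressure satisfies the back-door criterion: it is not a descendant of the drug, and it blocks the spurious path from drug to outcome. Adjusting for it (i.e., using the within-blood pressure rates) gives the causal effect.
Standardising Drug P to the population blood pressure mix: 0.256·49/68 + 0.333·25/40 + 0.411·2/12 = 0.461.

0.46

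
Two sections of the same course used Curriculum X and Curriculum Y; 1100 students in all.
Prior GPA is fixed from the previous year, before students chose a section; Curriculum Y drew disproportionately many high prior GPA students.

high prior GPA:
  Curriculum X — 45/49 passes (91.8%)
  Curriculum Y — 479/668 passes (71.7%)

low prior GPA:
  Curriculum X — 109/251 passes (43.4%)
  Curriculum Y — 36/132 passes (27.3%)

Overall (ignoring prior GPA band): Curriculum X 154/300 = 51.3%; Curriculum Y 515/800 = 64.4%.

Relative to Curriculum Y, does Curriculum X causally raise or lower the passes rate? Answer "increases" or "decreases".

increases

The prior GPA band-specific comparison favours Curriculum X throughout, but the pooled figures favour Curriculum Y. The question is whether to condition on prior GPA band.
Prior GPA band satisfies the back-door criterion: it is not a descendant of the teaching method, and it blocks the spurious path from teaching method to outcome. Adjusting for it (i.e., using the within-prior GPA band rates) gives the causal effect.
Within each level — high prior GPA: 91.8% vs 71.7%; low prior GPA: 43.4% vs 27.3% — Curriculum X is higher every time.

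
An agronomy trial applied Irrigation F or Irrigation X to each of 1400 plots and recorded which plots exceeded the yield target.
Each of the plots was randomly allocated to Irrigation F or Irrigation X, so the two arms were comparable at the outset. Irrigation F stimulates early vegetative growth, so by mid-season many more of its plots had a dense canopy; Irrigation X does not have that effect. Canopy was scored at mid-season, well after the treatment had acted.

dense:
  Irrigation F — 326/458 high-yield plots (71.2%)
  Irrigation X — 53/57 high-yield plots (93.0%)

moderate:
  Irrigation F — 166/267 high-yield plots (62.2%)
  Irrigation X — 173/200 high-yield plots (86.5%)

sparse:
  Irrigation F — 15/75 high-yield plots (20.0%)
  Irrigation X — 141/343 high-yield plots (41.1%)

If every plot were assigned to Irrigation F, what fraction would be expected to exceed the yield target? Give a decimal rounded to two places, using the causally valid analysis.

0.63

Mid-season canopy is recorded after the irrigation and is itself shifted by it — it sits on the causal path from irrigation to outcome. Conditioning on a mediator would strip out part of the effect we want; the pooled comparison gives the total causal effect.
So P(outcome | do(Irrigation F)) is just the pooled rate for Irrigation F: 507/800 = 0.634.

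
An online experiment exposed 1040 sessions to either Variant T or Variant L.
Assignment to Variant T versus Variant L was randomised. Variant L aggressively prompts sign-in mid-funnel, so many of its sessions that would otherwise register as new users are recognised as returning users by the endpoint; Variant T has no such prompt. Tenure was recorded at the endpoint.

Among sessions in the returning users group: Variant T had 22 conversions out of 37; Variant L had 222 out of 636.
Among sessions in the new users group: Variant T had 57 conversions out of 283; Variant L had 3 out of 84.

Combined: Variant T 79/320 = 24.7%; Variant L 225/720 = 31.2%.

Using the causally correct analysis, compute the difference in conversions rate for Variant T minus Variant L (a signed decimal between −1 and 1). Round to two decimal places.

-0.07

The user tenure-specific comparison favours Variant T throughout, but the pooled figures favour Variant L. The question is whether to condition on user tenure.
Because the variant influences user tenure, user tenure is a post-treatment mediator, not a confounder. Stratifying on it would bias the estimate; the causal effect is the crude pooled difference.
The causal difference is the pooled difference: 0.247 − 0.312 = -0.066.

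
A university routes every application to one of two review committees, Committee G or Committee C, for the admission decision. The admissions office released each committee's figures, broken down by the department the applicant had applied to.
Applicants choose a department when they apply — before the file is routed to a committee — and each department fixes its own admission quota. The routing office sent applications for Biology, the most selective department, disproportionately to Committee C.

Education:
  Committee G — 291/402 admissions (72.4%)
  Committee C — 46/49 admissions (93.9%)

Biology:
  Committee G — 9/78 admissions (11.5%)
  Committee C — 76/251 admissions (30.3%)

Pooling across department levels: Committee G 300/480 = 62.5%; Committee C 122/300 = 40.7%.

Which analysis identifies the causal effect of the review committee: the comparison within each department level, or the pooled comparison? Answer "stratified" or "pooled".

stratified

Here department is a common cause — it drives both which review committee a case falls under and the outcome. The crude comparison mixes populations; the stratum-specific rates are the causally relevant ones.
Within each level — Education: 72.4% vs 93.9%; Biology: 11.5% vs 30.3% — Committee C is higher every time.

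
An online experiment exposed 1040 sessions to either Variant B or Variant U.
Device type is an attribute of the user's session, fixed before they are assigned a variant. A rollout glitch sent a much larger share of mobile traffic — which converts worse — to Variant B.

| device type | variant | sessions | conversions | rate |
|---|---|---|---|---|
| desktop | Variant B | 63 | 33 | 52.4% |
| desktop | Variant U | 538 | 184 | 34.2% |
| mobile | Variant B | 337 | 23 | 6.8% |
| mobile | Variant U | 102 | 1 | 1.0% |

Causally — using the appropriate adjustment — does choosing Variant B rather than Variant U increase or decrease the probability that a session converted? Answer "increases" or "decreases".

increases

Within every device type level Variant B has the higher rate, yet pooled Variant U does — Simpson's reversal.
Since device type is a pre-existing factor (not a product of the variant) and it affects the outcome on its own, it is a confounder. The stratified rates, not the pooled rate, identify the causal effect.
Within each level — desktop: 52.4% vs 34.2%; mobile: 6.8% vs 1.0% — Variant B is higher every time.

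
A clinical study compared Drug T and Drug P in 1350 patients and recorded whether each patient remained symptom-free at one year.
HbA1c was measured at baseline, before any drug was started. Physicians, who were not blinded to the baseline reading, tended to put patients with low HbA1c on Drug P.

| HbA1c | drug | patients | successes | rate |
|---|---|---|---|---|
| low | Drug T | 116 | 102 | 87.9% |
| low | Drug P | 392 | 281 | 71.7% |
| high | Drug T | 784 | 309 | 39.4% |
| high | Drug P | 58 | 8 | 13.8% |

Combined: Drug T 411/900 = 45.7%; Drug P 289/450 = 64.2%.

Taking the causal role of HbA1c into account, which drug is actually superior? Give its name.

Within every HbA1c level Drug T has the higher rate, yet pooled Drug P does — Simpson's reversal.
Nothing the drug does changes HbA1c; the imbalance is an allocation artefact. With HbA1c also predicting the outcome, the pooled figure is confounded, and the within-stratum comparison is the causal one.
Within each level — low: 87.9% vs 71.7%; high: 39.4% vs 13.8% — Drug T is higher every time.

Drug T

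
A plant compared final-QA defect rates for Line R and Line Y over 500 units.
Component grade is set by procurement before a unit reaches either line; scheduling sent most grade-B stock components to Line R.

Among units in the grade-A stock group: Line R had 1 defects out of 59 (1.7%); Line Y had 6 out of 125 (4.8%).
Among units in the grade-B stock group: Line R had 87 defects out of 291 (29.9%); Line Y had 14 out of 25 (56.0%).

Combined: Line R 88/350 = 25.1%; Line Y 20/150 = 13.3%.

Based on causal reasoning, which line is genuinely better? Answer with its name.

Component grade differs across lines for reasons unrelated to any effect of the line itself, and it separately predicts the outcome — a classic confounder. We must compare within component grade levels.
Within each level — grade-A stock: 1.7% vs 4.8%; grade-B stock: 29.9% vs 56.0% — Line R is lower every time.

Line R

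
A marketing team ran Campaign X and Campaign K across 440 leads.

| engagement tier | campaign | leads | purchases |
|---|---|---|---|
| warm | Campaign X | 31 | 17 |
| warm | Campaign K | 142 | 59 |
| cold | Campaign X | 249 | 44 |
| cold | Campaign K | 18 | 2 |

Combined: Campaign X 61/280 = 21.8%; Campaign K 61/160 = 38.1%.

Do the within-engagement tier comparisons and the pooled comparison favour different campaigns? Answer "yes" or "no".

Within each engagement tier level (warm 54.8% vs 41.5%; cold 17.7% vs 11.1%), Campaign X has the higher rate every time. Pooled: 21.8% vs 38.1% — Campaign K has the higher rate overall. The two comparisons disagree.

yes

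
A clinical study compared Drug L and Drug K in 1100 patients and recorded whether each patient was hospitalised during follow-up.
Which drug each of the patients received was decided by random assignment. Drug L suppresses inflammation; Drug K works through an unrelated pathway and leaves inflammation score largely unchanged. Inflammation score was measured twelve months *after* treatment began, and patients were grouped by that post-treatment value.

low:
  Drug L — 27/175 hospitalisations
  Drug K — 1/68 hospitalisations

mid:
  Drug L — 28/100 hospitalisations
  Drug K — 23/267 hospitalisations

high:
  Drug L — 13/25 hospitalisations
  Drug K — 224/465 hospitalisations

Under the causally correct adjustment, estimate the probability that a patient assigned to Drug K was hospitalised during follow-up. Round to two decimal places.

0.31

Inflammation score here is a post-treatment variable shaped by the drug; conditioning on it would introduce bias rather than remove it. The overall comparison is the causal one.
So P(outcome | do(Drug K)) is just the pooled rate for Drug K: 248/800 = 0.310.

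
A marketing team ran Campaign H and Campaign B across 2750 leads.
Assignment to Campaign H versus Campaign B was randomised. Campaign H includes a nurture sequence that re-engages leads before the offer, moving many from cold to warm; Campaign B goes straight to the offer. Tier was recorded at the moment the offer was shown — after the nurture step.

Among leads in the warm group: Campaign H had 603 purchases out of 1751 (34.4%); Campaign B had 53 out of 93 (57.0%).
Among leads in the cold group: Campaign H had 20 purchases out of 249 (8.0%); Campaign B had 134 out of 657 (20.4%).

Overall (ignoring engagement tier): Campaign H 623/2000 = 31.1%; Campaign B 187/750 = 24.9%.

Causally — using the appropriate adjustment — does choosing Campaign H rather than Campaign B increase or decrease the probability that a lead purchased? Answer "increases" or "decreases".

increases

Campaign B is higher inside every engagement tier stratum but Campaign H is higher in aggregate. Whether to stratify depends on how engagement tier relates to the campaign.
Stratifying would compare campaigns among leads the campaigns themselves sorted into engagement tier groups — a form of selection on an intermediate. The unconditioned pooled rates give the total causal effect.
Pooled: Campaign H 31.1% vs Campaign B 24.9%; Campaign H is higher overall.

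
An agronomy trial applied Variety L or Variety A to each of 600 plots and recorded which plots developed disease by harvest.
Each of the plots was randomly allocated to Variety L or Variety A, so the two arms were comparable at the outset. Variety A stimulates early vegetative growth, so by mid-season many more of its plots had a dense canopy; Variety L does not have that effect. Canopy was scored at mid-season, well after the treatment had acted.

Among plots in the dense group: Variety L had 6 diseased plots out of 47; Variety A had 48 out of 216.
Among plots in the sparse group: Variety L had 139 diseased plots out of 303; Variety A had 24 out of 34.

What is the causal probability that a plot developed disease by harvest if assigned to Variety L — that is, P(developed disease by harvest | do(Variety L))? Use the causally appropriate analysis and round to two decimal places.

0.41

The stratified and pooled comparisons disagree (Variety L wins within each mid-season canopy; Variety A wins overall), so the answer turns on the causal role of mid-season canopy.
Stratifying would compare varietys among plots the varietys themselves sorted into mid-season canopy groups — a form of selection on an intermediate. The unconditioned pooled rates give the total causal effect.
So P(outcome | do(Variety L)) is just the pooled rate for Variety L: 145/350 = 0.414.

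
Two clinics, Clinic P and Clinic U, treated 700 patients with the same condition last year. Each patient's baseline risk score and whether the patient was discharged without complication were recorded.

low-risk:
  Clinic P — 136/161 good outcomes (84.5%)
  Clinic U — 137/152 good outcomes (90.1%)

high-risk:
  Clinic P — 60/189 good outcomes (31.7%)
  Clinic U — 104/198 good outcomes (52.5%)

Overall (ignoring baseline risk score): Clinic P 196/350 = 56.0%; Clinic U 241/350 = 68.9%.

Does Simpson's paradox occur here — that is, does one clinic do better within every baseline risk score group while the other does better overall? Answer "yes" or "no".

Within each baseline risk score level (low-risk 84.5% vs 90.1%; high-risk 31.7% vs 52.5%), Clinic U has the higher rate every time. Pooled: 56.0% vs 68.9% — Clinic U has the higher rate overall. They agree.

no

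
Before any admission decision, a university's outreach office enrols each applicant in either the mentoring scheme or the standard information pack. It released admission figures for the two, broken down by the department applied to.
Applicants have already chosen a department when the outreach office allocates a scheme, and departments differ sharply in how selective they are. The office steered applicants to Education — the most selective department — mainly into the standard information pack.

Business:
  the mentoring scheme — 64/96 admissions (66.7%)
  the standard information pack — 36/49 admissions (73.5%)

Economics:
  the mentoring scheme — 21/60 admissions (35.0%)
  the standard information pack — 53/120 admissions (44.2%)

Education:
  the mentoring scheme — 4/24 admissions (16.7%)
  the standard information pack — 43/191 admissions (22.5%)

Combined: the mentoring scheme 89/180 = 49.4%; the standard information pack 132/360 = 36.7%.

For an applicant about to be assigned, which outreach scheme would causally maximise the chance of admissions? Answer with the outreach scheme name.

the standard information pack

Department satisfies the back-door criterion: it is not a descendant of the outreach scheme, and it blocks the spurious path from outreach scheme to outcome. Adjusting for it (i.e., using the within-department rates) gives the causal effect.
Within each level — Business: 66.7% vs 73.5%; Economics: 35.0% vs 44.2%; Education: 16.7% vs 22.5% — the standard information pack is higher every time.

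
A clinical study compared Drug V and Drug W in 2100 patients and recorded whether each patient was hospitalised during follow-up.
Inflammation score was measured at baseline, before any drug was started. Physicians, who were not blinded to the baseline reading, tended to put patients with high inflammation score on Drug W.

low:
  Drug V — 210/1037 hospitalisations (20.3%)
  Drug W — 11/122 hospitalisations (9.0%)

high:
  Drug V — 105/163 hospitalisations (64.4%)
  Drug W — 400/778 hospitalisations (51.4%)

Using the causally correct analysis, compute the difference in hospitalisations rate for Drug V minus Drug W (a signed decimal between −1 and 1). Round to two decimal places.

Here inflammation score is a common cause — it drives both which drug a case falls under and the outcome. The crude comparison mixes populations; the stratum-specific rates are the causally relevant ones.
Adjusting over the population distribution of inflammation score: 0.552·(0.203−0.090) + 0.448·(0.644−0.514) = +0.120.

+0.12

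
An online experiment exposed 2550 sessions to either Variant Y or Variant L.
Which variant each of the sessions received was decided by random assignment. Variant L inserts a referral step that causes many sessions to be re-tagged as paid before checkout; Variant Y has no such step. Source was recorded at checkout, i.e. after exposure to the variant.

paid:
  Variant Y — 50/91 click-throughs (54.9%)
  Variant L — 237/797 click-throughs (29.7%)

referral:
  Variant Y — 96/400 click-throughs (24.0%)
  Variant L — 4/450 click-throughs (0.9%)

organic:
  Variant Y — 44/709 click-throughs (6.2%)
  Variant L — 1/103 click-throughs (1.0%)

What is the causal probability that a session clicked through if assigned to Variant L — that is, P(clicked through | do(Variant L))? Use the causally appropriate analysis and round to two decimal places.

0.18

Traffic source is recorded after the variant and is itself shifted by it — it sits on the causal path from variant to outcome. Conditioning on a mediator would strip out part of the effect we want; the pooled comparison gives the total causal effect.
So P(outcome | do(Variant L)) is just the pooled rate for Variant L: 242/1350 = 0.179.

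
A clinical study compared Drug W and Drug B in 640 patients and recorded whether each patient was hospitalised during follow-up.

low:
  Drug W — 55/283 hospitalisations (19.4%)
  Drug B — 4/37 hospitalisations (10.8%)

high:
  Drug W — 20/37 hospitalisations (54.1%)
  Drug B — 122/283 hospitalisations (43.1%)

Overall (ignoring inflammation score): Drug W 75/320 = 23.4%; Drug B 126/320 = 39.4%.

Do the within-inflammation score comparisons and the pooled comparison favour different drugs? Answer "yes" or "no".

yes

Within each inflammation score level (low 19.4% vs 10.8%; high 54.1% vs 43.1%), Drug B has the lower rate every time. Pooled: 23.4% vs 39.4% — Drug W has the lower rate overall. The two comparisons disagree.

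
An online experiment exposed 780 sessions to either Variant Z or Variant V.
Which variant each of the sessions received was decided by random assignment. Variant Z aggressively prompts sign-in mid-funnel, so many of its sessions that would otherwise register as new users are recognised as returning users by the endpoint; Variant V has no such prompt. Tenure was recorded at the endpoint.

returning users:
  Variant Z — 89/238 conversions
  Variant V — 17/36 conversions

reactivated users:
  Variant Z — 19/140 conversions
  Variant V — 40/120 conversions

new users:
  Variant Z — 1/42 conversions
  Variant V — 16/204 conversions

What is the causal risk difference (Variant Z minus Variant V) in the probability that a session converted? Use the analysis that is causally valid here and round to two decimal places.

Within every user tenure level Variant V has the higher rate, yet pooled Variant Z does — Simpson's reversal.
User tenure here is a post-treatment variable shaped by the variant; conditioning on it would introduce bias rather than remove it. The overall comparison is the causal one.
The causal difference is the pooled difference: 0.260 − 0.203 = +0.057.

+0.06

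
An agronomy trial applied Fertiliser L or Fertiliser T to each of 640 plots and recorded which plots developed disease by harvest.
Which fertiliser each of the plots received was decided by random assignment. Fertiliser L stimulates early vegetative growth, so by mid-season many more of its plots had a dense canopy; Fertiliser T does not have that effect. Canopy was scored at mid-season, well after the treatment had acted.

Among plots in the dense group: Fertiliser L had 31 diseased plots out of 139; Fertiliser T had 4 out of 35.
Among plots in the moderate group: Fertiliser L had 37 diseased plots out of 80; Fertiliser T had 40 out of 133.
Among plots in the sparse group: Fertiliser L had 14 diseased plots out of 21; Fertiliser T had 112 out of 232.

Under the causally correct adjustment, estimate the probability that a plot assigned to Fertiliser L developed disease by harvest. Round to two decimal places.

0.34

Stratifying would compare fertilisers among plots the fertilisers themselves sorted into mid-season canopy groups — a form of selection on an intermediate. The unconditioned pooled rates give the total causal effect.
So P(outcome | do(Fertiliser L)) is just the pooled rate for Fertiliser L: 82/240 = 0.342.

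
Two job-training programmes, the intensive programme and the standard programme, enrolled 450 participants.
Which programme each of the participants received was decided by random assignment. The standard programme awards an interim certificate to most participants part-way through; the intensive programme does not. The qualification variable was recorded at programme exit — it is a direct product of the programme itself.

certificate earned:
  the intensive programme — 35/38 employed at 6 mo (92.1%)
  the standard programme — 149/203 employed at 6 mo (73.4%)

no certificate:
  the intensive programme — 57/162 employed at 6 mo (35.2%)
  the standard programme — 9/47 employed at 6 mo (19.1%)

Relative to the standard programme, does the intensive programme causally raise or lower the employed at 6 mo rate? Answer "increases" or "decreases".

decreases

The qualification attained during the programme-specific comparison favours the intensive programme throughout, but the pooled figures favour the standard programme. The question is whether to condition on qualification attained during the programme.
Qualification attained during the programme lies on the pathway programme → qualification attained during the programme → outcome, so adjusting for it blocks the indirect effect. For the total causal effect of programme, use the unadjusted pooled rates.
Pooled: the intensive programme 46.0% vs the standard programme 63.2%; the standard programme is higher overall.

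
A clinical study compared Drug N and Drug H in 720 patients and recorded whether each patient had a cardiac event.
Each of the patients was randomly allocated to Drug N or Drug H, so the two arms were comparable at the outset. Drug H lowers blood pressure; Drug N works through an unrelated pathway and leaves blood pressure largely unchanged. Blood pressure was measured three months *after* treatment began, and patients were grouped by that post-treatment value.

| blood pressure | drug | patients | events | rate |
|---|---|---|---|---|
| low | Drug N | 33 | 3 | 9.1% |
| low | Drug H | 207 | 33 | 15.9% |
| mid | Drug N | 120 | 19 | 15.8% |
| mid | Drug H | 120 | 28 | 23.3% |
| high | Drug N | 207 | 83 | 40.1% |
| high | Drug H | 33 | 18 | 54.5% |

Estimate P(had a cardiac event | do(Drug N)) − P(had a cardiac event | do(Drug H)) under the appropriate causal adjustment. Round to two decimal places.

+0.07

Drug N is lower inside every blood pressure stratum but Drug H is lower in aggregate. Whether to stratify depends on how blood pressure relates to the drug.
The distribution of blood pressure is itself part of what the drug does — it is an intermediate outcome. Holding it fixed would remove that part of the effect; the total effect is the pooled difference.
The causal difference is the pooled difference: 0.292 − 0.219 = +0.072.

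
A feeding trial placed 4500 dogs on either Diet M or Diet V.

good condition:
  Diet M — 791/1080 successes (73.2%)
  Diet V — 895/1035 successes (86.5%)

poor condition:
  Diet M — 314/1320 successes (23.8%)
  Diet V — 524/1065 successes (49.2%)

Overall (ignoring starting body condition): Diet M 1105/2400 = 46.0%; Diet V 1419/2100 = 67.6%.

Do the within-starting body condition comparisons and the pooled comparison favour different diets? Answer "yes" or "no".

Within each starting body condition level (good condition 73.2% vs 86.5%; poor condition 23.8% vs 49.2%), Diet V has the higher rate every time. Pooled: 46.0% vs 67.6% — Diet V has the higher rate overall. They agree.

no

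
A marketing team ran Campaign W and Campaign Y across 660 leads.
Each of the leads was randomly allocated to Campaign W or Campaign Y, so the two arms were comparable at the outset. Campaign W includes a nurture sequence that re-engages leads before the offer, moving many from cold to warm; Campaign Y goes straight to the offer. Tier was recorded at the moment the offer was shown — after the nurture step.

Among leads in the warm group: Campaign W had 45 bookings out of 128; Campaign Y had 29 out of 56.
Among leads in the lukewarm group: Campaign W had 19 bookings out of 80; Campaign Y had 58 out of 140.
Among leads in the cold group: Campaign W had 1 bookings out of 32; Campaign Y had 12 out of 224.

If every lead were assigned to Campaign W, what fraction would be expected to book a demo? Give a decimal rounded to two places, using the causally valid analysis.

0.27

The distribution of engagement tier is itself part of what the campaign does — it is an intermediate outcome. Holding it fixed would remove that part of the effect; the total effect is the pooled difference.
So P(outcome | do(Campaign W)) is just the pooled rate for Campaign W: 65/240 = 0.271.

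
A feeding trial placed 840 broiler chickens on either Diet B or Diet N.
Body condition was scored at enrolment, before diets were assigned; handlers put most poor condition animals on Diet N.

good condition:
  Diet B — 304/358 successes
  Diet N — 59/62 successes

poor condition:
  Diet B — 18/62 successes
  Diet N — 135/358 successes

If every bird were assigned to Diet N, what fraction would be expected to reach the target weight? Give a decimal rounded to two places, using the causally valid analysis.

The imbalance in starting body condition arose from how broiler chickens were allocated, not from anything the diet did; and starting body condition independently affects the outcome. The pooled gap is confounded — condition on starting body condition.
Standardising Diet N to the population starting body condition mix: 0.500·59/62 + 0.500·135/358 = 0.664.

0.66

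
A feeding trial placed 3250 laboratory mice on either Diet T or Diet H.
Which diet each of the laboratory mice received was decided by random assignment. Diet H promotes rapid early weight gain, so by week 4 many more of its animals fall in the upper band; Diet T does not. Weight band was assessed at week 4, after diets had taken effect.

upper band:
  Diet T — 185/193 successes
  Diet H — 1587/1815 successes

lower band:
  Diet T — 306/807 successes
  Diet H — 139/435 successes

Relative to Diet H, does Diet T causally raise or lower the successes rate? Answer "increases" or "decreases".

Because the diet influences week-4 weight band, week-4 weight band is a post-treatment mediator, not a confounder. Stratifying on it would bias the estimate; the causal effect is the crude pooled difference.
Pooled: Diet T 49.1% vs Diet H 76.7%; Diet H is higher overall.

decreases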